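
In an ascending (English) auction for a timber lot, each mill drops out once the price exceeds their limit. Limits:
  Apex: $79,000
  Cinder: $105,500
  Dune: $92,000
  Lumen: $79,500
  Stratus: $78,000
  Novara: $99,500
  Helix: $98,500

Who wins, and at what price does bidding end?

Open ascending-bid auction: the price rises until one bidder remains; the winner pays the price at which the last rival dropped out.
Sorting limits: 105,500 (Cinder) > 99,500 (Novara) > 98,500 (Helix) > 92,000 (Dune) > 79,500 (Lumen) > 79,000 (Apex) > …
Novara is the last rival to drop out, at $99,500; Cinder remains and wins at that price.

Cinder wins at $99,500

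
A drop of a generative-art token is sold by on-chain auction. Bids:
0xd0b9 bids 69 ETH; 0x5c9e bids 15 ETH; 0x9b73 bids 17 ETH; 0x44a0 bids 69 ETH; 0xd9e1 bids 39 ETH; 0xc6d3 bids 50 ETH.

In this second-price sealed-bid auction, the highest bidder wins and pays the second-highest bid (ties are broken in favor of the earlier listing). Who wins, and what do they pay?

0xd0b9 pays 69 ETH

Second-price sealed-bid auction: the highest bidder wins and pays the second-highest bid.
Bids in order: 69 (0xd0b9) > 69 (0x44a0) > 50 (0xc6d3) > 39 (0xd9e1) > 17 (0x9b73) > 15 (0x5c9e)
0xd0b9 and 0x44a0 tie at 69 ETH; tie-break gives it to 0xd0b9.
0xd0b9 is highest; pays the second-highest bid, 69 ETH.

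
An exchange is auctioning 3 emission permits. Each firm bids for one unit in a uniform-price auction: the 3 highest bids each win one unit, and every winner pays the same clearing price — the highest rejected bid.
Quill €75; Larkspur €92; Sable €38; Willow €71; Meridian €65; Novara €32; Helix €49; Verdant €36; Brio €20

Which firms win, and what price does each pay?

Larkspur, Quill, Willow; each pays €65

Sorting: 92 (Larkspur), 75 (Quill), 71 (Willow), 65 (Meridian), 49 (Helix), …
The 3 highest are Larkspur, Quill, Willow.
Clearing price = highest rejected bid = €65.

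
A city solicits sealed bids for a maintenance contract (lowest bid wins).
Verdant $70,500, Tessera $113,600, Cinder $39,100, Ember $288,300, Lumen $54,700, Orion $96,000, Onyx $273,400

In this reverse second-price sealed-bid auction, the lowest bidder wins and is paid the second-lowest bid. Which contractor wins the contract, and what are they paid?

Bids in order: 39,100 (Cinder) < 54,700 (Lumen) < 70,500 (Verdant) < 96,000 (Orion) < 113,600 (Tessera) < 273,400 (Onyx) < …
Second-price: Cinder is paid Lumen's bid of $54,700.

Cinder is paid $54,700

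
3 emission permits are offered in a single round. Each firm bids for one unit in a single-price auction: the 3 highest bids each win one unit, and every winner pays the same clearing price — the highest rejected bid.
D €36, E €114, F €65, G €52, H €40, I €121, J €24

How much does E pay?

Bids ranked high→low: 121 (I), 114 (E), 65 (F), 52 (G), 40 (H), …
Winners (3 units): I, E, F.
First losing bid is G's €52, which sets the uniform price.
E wins → pays €52.

E pays €52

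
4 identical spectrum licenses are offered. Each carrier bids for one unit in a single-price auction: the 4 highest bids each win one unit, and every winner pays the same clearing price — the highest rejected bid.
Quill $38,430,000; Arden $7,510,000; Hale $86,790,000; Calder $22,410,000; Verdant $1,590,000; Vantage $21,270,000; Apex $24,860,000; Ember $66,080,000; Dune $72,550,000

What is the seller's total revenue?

Bids ranked high→low: 86,790,000 (Hale), 72,550,000 (Dune), 66,080,000 (Ember), 38,430,000 (Quill), 24,860,000 (Apex), 22,410,000 (Calder), …
Top 4: Hale, Dune, Ember, Quill.
First losing bid is Apex's $24,860,000, which sets the uniform price.
Total revenue = 4 × $24,860,000 = $99,440,000.

Total revenue: $99,440,000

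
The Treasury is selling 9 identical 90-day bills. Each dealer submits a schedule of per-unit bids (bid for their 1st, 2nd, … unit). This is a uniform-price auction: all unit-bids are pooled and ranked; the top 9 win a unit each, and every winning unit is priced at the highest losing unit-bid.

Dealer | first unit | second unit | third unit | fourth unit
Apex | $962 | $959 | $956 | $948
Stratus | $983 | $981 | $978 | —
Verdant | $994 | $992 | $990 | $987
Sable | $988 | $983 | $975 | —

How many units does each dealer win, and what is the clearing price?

All unit-bids, highest first — top 9: 994 (Verdant-1), 992 (Verdant-2), 990 (Verdant-3), 988 (Sable-1), 987 (Verdant-4), 983 (Stratus-1), 983 (Sable-2), 981 (Stratus-2), 978 (Stratus-3)
The (k+1)-th unit-bid is $975.
Allocation: Sable 2, Stratus 3, Verdant 4.

Sable 2, Stratus 3, Verdant 4; clearing price $975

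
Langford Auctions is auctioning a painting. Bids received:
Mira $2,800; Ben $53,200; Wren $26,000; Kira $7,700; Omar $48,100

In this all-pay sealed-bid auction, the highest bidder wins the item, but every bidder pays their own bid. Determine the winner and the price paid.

All-pay sealed-bid auction: the highest bidder wins the item, but every bidder pays their own bid.
Sorting bids: 53,200 (Ben) > 48,100 (Omar) > 26,000 (Wren) > 7,700 (Kira) > 2,800 (Mira)
Ben wins with the top bid; all bids are sunk regardless.

Ben pays $53,200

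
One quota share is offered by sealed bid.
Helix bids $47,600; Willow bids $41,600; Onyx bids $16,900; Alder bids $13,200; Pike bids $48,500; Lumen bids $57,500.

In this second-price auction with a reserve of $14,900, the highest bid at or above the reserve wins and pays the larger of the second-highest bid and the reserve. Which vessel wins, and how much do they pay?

Lumen pays $48,500

Bids in order: 57,500 (Lumen) > 48,500 (Pike) > 47,600 (Helix) > 41,600 (Willow) > 16,900 (Onyx) > 13,200 (Alder)
Lumen has the top bid at or above the reserve ($57,500).
max(second-highest $48,500, reserve $14,900) = $48,500; the reserve does not bind.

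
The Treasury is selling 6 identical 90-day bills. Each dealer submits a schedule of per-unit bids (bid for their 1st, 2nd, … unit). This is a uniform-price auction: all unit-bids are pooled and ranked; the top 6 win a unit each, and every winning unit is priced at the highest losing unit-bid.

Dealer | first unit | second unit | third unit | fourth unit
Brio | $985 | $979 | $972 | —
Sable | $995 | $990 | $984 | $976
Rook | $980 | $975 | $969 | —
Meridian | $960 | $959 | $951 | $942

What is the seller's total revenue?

Total revenue: $5,856

Merging the schedules and taking the best 6: 995 (Sable-1), 990 (Sable-2), 985 (Brio-1), 984 (Sable-3), 980 (Rook-1), 979 (Brio-2)
The (k+1)-th unit-bid is $976.
Allocation: Brio 2, Rook 1, Sable 3. Every unit priced at $976.
Revenue = 6 × 976 = $5,856.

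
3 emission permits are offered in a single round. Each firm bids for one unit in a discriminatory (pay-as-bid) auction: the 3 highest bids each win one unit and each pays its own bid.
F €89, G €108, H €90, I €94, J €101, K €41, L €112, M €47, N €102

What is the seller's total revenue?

Total revenue: €322

Bids ranked high→low: 112 (L), 108 (G), 102 (N), 101 (J), 94 (I), …
Winners (3 units): L, G, N.
Total revenue = 112 + 108 + 102 = €322.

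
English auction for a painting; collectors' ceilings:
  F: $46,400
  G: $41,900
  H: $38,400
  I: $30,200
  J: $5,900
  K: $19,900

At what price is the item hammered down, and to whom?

Rule: the price rises until one bidder remains; the winner pays the price at which the last rival dropped out.
Limits in order: 46,400 (F) > 41,900 (G) > 38,400 (H) > 30,200 (I) > 19,900 (K) > 5,900 (J)
Bidding ends when G exits at $41,900; F takes it.

F wins at $41,900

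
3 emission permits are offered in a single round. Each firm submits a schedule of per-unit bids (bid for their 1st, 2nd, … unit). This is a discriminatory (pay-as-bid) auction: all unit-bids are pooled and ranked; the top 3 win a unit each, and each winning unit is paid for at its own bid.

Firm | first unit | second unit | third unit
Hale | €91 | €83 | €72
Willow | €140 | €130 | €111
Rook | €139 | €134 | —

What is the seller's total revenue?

Merging the schedules and taking the best 3: 140 (Willow-1), 139 (Rook-1), 134 (Rook-2)
Next rejected bid: €130 (not a price — pay-as-bid).
Each winning unit pays its own bid.
Revenue = 140 + 139 + 134 = €413.

Total revenue: €413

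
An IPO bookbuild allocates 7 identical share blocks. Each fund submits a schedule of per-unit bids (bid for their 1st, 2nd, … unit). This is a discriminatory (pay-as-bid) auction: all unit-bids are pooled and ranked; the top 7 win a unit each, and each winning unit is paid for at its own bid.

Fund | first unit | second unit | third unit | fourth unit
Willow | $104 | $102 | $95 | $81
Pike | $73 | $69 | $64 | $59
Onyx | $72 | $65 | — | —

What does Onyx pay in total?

Onyx pays $72

Merging the schedules and taking the best 7: 104 (Willow-1), 102 (Willow-2), 95 (Willow-3), 81 (Willow-4), 73 (Pike-1), 72 (Onyx-1), 69 (Pike-2)
Next rejected bid: $65 (not a price — pay-as-bid).
Onyx's winning unit-bids: 72 = $72.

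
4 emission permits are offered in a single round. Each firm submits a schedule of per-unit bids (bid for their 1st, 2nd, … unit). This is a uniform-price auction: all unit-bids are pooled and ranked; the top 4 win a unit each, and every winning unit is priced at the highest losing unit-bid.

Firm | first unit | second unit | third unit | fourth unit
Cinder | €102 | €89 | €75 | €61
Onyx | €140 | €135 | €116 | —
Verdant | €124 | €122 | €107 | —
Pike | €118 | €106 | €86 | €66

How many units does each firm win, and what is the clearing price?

Onyx 2, Verdant 2; clearing price €118

Pooled unit-bids ranked (top 4): 140 (Onyx-1), 135 (Onyx-2), 124 (Verdant-1), 122 (Verdant-2)
Highest rejected unit-bid = €118.
Allocation: Onyx 2, Verdant 2.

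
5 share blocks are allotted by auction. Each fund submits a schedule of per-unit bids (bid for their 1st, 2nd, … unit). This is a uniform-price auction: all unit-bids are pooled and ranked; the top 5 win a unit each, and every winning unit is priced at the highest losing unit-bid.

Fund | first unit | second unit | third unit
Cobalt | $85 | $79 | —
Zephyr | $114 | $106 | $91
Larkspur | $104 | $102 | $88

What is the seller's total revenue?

Total revenue: $440

Merging the schedules and taking the best 5: 114 (Zephyr-1), 106 (Zephyr-2), 104 (Larkspur-1), 102 (Larkspur-2), 91 (Zephyr-3)
Highest rejected unit-bid = $88.
Allocation: Larkspur 2, Zephyr 3. Every unit priced at $88.
Revenue = 5 × 88 = $440.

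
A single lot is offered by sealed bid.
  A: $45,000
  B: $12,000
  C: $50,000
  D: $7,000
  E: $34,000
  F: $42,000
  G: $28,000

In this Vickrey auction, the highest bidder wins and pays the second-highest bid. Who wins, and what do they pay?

C pays $45,000

Vickrey auction: the highest bidder wins and pays the second-highest bid.
Bids ranked: 50,000 (C) > 45,000 (A) > 42,000 (F) > 34,000 (E) > 28,000 (G) > 12,000 (B) > …
C wins with the highest bid; price is set by the runner-up at $45,000.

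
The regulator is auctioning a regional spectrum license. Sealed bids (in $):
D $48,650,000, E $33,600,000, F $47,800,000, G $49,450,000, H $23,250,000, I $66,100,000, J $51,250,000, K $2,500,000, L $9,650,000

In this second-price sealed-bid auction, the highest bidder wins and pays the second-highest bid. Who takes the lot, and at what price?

I pays $51,250,000

Sorting bids: 66,100,000 (I) > 51,250,000 (J) > 49,450,000 (G) > 48,650,000 (D) > 47,800,000 (F) > 33,600,000 (E) > …
I is highest; pays the second-highest bid, $51,250,000.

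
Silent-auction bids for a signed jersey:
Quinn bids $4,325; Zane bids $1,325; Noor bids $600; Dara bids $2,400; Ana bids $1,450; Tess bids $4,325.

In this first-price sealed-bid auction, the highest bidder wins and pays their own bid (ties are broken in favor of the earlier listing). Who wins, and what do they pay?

Quinn pays $4,325

Bids in order: 4,325 (Quinn) > 4,325 (Tess) > 2,400 (Dara) > 1,450 (Ana) > 1,325 (Zane) > 600 (Noor)
Tie at $4,325 → Quinn wins by tie-break.
First-price: Quinn pays what they bid, $4,325.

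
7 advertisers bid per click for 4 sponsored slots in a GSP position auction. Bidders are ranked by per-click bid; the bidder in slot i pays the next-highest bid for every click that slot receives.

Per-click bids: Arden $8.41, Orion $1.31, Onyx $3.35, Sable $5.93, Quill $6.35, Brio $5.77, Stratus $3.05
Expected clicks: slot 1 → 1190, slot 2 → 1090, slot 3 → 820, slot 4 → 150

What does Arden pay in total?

Arden pays $7556.50

Sorting advertisers: $8.41 (Arden) > $6.35 (Quill) > $5.93 (Sable) > $5.77 (Brio) > $3.35 (Onyx) > …
Arden holds slot 1 → pays next bid $6.35 × 1190 clicks = $7556.50.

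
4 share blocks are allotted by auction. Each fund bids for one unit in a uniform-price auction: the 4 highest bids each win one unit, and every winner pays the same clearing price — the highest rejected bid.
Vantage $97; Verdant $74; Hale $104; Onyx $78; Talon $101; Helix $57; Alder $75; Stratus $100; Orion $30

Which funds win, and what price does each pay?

Hale, Talon, Stratus, Vantage; each pays $78

Bids ranked high→low: 104 (Hale), 101 (Talon), 100 (Stratus), 97 (Vantage), 78 (Onyx), 75 (Alder), …
The 4 highest are Hale, Talon, Stratus, Vantage.
First losing bid is Onyx's $78, which sets the uniform price.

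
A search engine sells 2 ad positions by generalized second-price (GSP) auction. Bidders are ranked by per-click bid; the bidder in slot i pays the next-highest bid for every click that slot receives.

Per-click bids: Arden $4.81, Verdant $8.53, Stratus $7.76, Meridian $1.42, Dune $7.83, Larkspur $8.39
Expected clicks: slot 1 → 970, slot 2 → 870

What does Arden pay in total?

Arden pays $0.00

Sorting advertisers: $8.53 (Verdant) > $8.39 (Larkspur) > $7.83 (Dune) > …
Arden ranks below slot 2 → no slot, pays nothing.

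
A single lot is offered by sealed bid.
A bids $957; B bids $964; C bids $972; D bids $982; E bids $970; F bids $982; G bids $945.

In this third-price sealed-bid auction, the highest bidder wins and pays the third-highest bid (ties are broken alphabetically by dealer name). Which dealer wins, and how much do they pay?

D pays $972

Third-price sealed-bid auction: the highest bidder wins and pays the third-highest bid.
Sorting bids: 982 (D) > 982 (F) > 972 (C) > 970 (E) > 964 (B) > 957 (A) > …
D and F tie at $982; tie-break gives it to D.
D wins; payment is bid #3 in the ranking = $972.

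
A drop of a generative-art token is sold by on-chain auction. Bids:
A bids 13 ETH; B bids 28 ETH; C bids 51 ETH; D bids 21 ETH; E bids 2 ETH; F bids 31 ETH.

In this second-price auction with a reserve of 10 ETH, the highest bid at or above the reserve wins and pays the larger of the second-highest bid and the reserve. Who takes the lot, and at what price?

C pays 31 ETH

Second-price auction with a reserve of 10 ETH: the highest bid at or above the reserve wins and pays the larger of the second-highest bid and the reserve.
Bids ranked: 51 (C) > 31 (F) > 28 (B) > 21 (D) > 13 (A) > 2 (E)
Highest eligible bid: C at 51 ETH.
max(second-highest 31 ETH, reserve 10 ETH) = 31 ETH; the reserve does not bind.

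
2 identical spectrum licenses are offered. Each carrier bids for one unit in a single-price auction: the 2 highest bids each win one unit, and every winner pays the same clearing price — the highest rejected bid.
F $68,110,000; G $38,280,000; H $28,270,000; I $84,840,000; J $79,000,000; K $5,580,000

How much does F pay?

Sorting: 84,840,000 (I), 79,000,000 (J), 68,110,000 (F), 38,280,000 (G), …
Top 2: I, J.
Highest unsuccessful bid: $68,110,000 → clearing price.
F does not win → pays $0.

F pays $0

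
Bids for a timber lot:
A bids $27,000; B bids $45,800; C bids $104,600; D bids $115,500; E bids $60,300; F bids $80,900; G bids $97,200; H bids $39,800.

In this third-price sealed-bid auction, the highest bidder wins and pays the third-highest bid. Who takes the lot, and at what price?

D pays $97,200

Rule: the highest bidder wins and pays the third-highest bid.
Bids in order: 115,500 (D) > 104,600 (C) > 97,200 (G) > 80,900 (F) > 60,300 (E) > 45,800 (B) > …
D is highest; pays the third-highest bid, $97,200.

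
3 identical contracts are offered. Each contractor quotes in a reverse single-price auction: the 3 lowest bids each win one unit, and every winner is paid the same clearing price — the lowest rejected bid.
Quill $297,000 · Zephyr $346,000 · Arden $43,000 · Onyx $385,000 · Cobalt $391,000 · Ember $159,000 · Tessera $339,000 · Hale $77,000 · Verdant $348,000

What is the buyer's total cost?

Sorting: 43,000 (Arden), 77,000 (Hale), 159,000 (Ember), 297,000 (Quill), 339,000 (Tessera), …
Lowest 3: Arden, Hale, Ember.
First losing bid is Quill's $297,000, which sets the uniform price.
Total cost = 3 × $297,000 = $891,000.

Total cost: $891,000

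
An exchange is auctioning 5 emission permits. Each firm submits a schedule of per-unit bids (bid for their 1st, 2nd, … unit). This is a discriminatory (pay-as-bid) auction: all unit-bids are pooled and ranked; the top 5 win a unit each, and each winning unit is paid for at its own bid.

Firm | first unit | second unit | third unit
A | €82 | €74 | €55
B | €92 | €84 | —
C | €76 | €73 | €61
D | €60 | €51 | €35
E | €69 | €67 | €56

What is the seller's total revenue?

Total revenue: €408

Pooled unit-bids ranked (top 5): 92 (B-1), 84 (B-2), 82 (A-1), 76 (C-1), 74 (A-2)
Next rejected bid: €73 (not a price — pay-as-bid).
Each winning unit pays its own bid.
Revenue = 92 + 84 + 82 + 76 + 74 = €408.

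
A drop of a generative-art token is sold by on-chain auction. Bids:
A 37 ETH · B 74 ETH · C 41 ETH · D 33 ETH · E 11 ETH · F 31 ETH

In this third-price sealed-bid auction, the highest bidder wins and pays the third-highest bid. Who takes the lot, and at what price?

Third-price sealed-bid auction: the highest bidder wins and pays the third-highest bid.
Sorting bids: 74 (B) > 41 (C) > 37 (A) > 33 (D) > 31 (F) > 11 (E)
B wins; payment is bid #3 in the ranking = 37 ETH.

B pays 37 ETH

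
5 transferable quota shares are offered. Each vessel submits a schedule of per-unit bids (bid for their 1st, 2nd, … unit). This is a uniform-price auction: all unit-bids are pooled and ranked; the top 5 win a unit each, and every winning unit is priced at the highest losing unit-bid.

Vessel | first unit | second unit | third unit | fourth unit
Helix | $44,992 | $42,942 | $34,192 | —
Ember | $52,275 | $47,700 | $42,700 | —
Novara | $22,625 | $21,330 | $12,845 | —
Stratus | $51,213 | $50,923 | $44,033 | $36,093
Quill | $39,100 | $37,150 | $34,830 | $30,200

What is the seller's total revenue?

Total revenue: $220,165

Pooled unit-bids ranked (top 5): 52,275 (Ember-1), 51,213 (Stratus-1), 50,923 (Stratus-2), 47,700 (Ember-2), 44,992 (Helix-1)
First bid not allocated: $44,033.
Allocation: Ember 2, Helix 1, Stratus 2. Every unit priced at $44,033.
Revenue = 5 × 44,033 = $220,165.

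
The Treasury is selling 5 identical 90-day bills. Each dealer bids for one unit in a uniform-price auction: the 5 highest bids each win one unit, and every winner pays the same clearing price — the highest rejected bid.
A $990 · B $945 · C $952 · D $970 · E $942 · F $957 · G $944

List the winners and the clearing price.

A, D, F, C, B; each pays $944

Bids ranked high→low: 990 (A), 970 (D), 957 (F), 952 (C), 945 (B), 944 (G), 942 (E)
Top 5: A, D, F, C, B.
First losing bid is G's $944, which sets the uniform price.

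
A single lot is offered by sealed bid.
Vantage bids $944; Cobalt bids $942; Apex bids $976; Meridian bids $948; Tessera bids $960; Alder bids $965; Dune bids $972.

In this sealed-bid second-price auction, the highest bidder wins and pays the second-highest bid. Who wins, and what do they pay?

Apex pays $972

Bids in order: 976 (Apex) > 972 (Dune) > 965 (Alder) > 960 (Tessera) > 948 (Meridian) > 944 (Vantage) > …
Apex is highest; pays the second-highest bid, $972.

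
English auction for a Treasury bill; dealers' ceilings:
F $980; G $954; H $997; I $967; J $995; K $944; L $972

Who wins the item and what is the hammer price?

Limits ranked: 997 (H) > 995 (J) > 980 (F) > 972 (L) > 967 (I) > 954 (G) > …
Bidding ends when J exits at $995; H takes it.

H wins at $995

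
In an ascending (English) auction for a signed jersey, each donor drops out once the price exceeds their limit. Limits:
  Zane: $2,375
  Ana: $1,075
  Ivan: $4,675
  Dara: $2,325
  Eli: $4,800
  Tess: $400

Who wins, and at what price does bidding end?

Eli wins at $4,675

Rule: the price rises until one bidder remains; the winner pays the price at which the last rival dropped out.
Limits in order: 4,800 (Eli) > 4,675 (Ivan) > 2,375 (Zane) > 2,325 (Dara) > 1,075 (Ana) > 400 (Tess)
Ivan is the last rival to drop out, at $4,675; Eli remains and wins at that price.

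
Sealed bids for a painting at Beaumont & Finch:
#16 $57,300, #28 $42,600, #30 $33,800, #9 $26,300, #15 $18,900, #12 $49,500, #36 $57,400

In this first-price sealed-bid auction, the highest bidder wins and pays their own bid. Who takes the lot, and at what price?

Bids in order: 57,400 (#36) > 57,300 (#16) > 49,500 (#12) > 42,600 (#28) > 33,800 (#30) > 26,300 (#9) > …
#36 is highest → pays own bid, $57,400.

#36 pays $57,400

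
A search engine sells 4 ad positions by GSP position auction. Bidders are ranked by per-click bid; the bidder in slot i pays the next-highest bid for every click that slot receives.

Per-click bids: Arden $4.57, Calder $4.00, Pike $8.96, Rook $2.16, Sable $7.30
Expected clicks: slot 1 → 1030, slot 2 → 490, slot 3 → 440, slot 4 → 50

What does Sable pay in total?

Ranked by bid: $8.96 (Pike) > $7.30 (Sable) > $4.57 (Arden) > $4.00 (Calder) > $2.16 (Rook)
Sable holds slot 2 → pays next bid $4.57 × 490 clicks = $2239.30.

Sable pays $2239.30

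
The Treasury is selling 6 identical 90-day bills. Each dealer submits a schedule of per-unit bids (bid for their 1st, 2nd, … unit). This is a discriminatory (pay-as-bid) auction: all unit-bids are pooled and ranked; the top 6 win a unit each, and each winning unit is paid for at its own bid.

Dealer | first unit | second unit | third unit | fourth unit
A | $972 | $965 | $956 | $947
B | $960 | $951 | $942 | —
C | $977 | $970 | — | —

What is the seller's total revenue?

Total revenue: $5,800

Pooled unit-bids ranked (top 6): 977 (C-1), 972 (A-1), 970 (C-2), 965 (A-2), 960 (B-1), 956 (A-3)
Next rejected bid: $951 (not a price — pay-as-bid).
Each winning unit pays its own bid.
Revenue = 977 + 972 + 970 + 965 + 960 + 956 = $5,800.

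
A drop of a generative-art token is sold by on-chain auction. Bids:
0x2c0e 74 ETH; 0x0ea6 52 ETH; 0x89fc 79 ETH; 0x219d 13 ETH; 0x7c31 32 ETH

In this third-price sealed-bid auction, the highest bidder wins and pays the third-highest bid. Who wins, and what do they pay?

Bids in order: 79 (0x89fc) > 74 (0x2c0e) > 52 (0x0ea6) > 32 (0x7c31) > 13 (0x219d)
0x89fc is highest; pays the third-highest bid, 52 ETH.

0x89fc pays 52 ETH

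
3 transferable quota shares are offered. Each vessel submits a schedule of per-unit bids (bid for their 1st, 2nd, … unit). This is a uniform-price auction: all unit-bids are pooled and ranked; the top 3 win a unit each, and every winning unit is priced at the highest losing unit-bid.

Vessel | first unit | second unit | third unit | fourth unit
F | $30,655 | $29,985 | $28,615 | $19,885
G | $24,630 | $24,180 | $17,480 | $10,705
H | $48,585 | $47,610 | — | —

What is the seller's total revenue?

Pooled unit-bids ranked (top 3): 48,585 (H-1), 47,610 (H-2), 30,655 (F-1)
The (k+1)-th unit-bid is $29,985.
Allocation: F 1, H 2. Every unit priced at $29,985.
Revenue = 3 × 29,985 = $89,955.

Total revenue: $89,955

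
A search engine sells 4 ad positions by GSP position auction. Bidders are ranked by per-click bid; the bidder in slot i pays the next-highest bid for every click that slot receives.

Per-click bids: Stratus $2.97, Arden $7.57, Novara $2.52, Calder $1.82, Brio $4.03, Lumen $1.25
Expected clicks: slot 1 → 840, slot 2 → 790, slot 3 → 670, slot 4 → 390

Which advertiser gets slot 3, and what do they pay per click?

Ranked by bid: $7.57 (Arden) > $4.03 (Brio) > $2.97 (Stratus) > $2.52 (Novara) > $1.82 (Calder) > …
Slot 3 goes to the third-ranked bidder, Stratus, who pays the next bid down: $2.52/click.

Stratus; $2.52 per click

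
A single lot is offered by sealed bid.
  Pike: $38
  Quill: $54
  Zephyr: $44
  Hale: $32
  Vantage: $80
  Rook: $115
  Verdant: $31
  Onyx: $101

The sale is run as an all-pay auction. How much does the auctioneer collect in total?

Total revenue: $495

Bids ranked: 115 (Rook) > 101 (Onyx) > 80 (Vantage) > 54 (Quill) > 44 (Zephyr) > 38 (Pike) > …
Rook wins with the top bid; all bids are sunk regardless.
Every bidder forfeits their bid regardless of winning.
Revenue = 38 + 54 + 44 + 32 + 80 + 115 + 31 + 101 = $495.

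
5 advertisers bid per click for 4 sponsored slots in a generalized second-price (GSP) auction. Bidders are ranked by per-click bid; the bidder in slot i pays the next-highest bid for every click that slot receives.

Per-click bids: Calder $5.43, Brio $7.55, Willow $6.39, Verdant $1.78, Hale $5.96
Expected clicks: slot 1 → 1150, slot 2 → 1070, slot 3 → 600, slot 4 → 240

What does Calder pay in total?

Calder pays $427.20

Ranked by bid: $7.55 (Brio) > $6.39 (Willow) > $5.96 (Hale) > $5.43 (Calder) > $1.78 (Verdant)
Calder holds slot 4 → pays next bid $1.78 × 240 clicks = $427.20.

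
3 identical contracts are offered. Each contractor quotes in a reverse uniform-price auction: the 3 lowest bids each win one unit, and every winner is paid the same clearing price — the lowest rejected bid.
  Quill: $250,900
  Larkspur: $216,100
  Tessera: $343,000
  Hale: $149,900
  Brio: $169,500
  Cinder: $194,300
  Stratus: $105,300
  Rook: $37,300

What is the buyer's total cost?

Total cost: $508,500

Bids ranked low→high: 37,300 (Rook), 105,300 (Stratus), 149,900 (Hale), 169,500 (Brio), 194,300 (Cinder), …
Winners (3 units): Rook, Stratus, Hale.
Lowest unsuccessful bid: $169,500 → clearing price.
Total cost = 3 × $169,500 = $508,500.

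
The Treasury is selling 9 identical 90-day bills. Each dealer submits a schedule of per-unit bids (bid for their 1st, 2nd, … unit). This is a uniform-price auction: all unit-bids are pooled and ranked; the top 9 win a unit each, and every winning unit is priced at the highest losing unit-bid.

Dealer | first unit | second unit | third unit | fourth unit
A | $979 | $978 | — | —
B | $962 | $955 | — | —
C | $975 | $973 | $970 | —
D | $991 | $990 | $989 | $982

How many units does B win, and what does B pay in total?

Merging the schedules and taking the best 9: 991 (D-1), 990 (D-2), 989 (D-3), 982 (D-4), 979 (A-1), 978 (A-2), 975 (C-1), 973 (C-2), 970 (C-3)
The (k+1)-th unit-bid is $962.
B wins 0 unit(s) at $962 each.

B: 0 units, pays $0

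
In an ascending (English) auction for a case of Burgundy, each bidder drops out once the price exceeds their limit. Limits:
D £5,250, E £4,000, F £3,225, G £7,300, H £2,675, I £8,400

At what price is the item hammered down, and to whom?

Ascending (English) auction: the price rises until one bidder remains; the winner pays the price at which the last rival dropped out.
Sorting limits: 8,400 (I) > 7,300 (G) > 5,250 (D) > 4,000 (E) > 3,225 (F) > 2,675 (H)
Bidding ends when G exits at £7,300; I takes it.

I wins at £7,300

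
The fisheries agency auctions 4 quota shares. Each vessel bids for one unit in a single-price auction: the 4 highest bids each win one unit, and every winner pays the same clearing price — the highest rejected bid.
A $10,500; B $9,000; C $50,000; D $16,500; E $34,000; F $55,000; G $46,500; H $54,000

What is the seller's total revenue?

Total revenue: $136,000

Bids ranked high→low: 55,000 (F), 54,000 (H), 50,000 (C), 46,500 (G), 34,000 (E), 16,500 (D), …
Winners (4 units): F, H, C, G.
First losing bid is E's $34,000, which sets the uniform price.
Total revenue = 4 × $34,000 = $136,000.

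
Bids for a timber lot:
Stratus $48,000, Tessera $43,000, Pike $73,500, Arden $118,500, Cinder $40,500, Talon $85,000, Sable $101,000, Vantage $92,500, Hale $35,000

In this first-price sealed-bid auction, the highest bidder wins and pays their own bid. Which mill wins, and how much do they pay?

Arden pays $118,500

First-price sealed-bid auction: the highest bidder wins and pays their own bid.
Bids in order: 118,500 (Arden) > 101,000 (Sable) > 92,500 (Vantage) > 85,000 (Talon) > 73,500 (Pike) > 48,000 (Stratus) > …
Arden is highest → pays own bid, $118,500.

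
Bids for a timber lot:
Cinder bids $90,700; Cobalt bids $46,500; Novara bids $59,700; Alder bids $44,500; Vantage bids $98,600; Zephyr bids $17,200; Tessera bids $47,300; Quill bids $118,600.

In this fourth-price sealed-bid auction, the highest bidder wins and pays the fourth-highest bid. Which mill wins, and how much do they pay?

Bids in order: 118,600 (Quill) > 98,600 (Vantage) > 90,700 (Cinder) > 59,700 (Novara) > 47,300 (Tessera) > 46,500 (Cobalt) > …
Quill is highest; pays the fourth-highest bid, $59,700.

Quill pays $59,700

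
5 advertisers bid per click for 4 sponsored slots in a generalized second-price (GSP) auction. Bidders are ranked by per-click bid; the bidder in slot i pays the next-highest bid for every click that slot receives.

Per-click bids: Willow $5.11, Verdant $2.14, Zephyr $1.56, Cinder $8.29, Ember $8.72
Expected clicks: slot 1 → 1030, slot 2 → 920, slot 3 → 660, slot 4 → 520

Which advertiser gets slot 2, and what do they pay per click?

Cinder; $5.11 per click

Ranked by bid: $8.72 (Ember) > $8.29 (Cinder) > $5.11 (Willow) > $2.14 (Verdant) > $1.56 (Zephyr)
Slot 2 goes to the second-ranked bidder, Cinder, who pays the next bid down: $5.11/click.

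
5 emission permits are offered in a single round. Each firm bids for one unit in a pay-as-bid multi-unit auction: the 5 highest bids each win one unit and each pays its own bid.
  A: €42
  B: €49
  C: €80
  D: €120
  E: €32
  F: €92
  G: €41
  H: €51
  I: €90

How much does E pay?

Ordering the bids: 120 (D), 92 (F), 90 (I), 80 (C), 51 (H), 49 (B), 42 (A), …
Winners (5 units): D, F, I, C, H.
E does not win → €0.

E pays €0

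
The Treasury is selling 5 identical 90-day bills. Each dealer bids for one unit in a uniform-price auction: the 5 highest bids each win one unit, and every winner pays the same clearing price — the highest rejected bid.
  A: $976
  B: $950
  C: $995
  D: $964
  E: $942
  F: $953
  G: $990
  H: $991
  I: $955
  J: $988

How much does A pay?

A pays $964

Bids ranked high→low: 995 (C), 991 (H), 990 (G), 988 (J), 976 (A), 964 (D), 955 (I), …
Top 5: C, H, G, J, A.
First losing bid is D's $964, which sets the uniform price.
A wins → pays $964.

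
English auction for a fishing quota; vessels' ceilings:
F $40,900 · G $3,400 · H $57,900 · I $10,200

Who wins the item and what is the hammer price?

Sorting limits: 57,900 (H) > 40,900 (F) > 10,200 (I) > 3,400 (G)
F is the last rival to drop out, at $40,900; H remains and wins at that price.

H wins at $40,900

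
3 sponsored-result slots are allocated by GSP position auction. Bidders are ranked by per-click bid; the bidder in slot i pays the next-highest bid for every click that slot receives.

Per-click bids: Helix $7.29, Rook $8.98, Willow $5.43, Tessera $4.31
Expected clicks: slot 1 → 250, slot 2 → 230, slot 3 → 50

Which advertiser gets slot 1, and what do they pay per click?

Per-click bids in order: $8.98 (Rook) > $7.29 (Helix) > $5.43 (Willow) > $4.31 (Tessera)
Slot 1 goes to the first-ranked bidder, Rook, who pays the next bid down: $7.29/click.

Rook; $7.29 per click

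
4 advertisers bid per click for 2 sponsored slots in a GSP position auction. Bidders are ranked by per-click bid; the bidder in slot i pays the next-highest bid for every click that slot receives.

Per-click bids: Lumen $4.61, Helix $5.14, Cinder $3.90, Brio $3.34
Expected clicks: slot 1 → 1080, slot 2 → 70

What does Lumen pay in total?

Ranked by bid: $5.14 (Helix) > $4.61 (Lumen) > $3.90 (Cinder) > …
Lumen holds slot 2 → pays next bid $3.90 × 70 clicks = $273.00.

Lumen pays $273.00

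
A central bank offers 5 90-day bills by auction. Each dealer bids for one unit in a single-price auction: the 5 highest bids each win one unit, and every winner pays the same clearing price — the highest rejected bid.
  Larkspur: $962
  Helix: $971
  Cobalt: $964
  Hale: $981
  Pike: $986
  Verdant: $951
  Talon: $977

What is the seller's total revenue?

Total revenue: $4,810

Sorting: 986 (Pike), 981 (Hale), 977 (Talon), 971 (Helix), 964 (Cobalt), 962 (Larkspur), 951 (Verdant)
Winners (5 units): Pike, Hale, Talon, Helix, Cobalt.
First losing bid is Larkspur's $962, which sets the uniform price.
Total revenue = 5 × $962 = $4,810.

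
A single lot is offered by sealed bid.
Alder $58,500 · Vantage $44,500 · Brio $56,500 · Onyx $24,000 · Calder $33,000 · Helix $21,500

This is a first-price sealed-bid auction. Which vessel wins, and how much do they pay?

Bids ranked: 58,500 (Alder) > 56,500 (Brio) > 44,500 (Vantage) > 33,000 (Calder) > 24,000 (Onyx) > 21,500 (Helix)
Alder has the highest bid and pays exactly that: $58,500.

Alder pays $58,500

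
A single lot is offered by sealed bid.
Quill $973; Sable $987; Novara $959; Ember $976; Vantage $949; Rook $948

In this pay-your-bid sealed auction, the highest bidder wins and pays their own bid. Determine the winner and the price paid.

Sable pays $987

Rule: the highest bidder wins and pays their own bid.
Bids ranked: 987 (Sable) > 976 (Ember) > 973 (Quill) > 959 (Novara) > 949 (Vantage) > 948 (Rook)
First-price: Sable pays what they bid, $987.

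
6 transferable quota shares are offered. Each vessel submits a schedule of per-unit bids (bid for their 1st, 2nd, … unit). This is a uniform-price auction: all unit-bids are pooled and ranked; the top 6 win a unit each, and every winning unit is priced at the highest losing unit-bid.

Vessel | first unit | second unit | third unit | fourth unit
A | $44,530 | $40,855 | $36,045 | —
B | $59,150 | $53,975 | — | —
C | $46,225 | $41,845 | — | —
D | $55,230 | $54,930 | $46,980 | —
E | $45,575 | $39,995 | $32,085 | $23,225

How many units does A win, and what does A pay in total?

Merging the schedules and taking the best 6: 59,150 (B-1), 55,230 (D-1), 54,930 (D-2), 53,975 (B-2), 46,980 (D-3), 46,225 (C-1)
Highest rejected unit-bid = $45,575.
A wins 0 unit(s) at $45,575 each.

A: 0 units, pays $0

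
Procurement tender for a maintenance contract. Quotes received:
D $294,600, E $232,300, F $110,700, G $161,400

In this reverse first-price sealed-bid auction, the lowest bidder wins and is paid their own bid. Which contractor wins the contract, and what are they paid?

Bids in order: 110,700 (F) < 161,400 (G) < 232,300 (E) < 294,600 (D)
F is lowest → is paid own bid, $110,700.

F is paid $110,700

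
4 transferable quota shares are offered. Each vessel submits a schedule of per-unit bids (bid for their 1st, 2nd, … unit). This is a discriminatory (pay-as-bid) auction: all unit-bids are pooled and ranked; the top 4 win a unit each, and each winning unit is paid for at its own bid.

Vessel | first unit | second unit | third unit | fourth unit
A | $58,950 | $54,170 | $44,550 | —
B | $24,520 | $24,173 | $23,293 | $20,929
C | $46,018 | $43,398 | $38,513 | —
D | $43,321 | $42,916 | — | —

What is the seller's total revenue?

Total revenue: $203,688

Merging the schedules and taking the best 4: 58,950 (A-1), 54,170 (A-2), 46,018 (C-1), 44,550 (A-3)
Next rejected bid: $43,398 (not a price — pay-as-bid).
Each winning unit pays its own bid.
Revenue = 58,950 + 54,170 + 46,018 + 44,550 = $203,688.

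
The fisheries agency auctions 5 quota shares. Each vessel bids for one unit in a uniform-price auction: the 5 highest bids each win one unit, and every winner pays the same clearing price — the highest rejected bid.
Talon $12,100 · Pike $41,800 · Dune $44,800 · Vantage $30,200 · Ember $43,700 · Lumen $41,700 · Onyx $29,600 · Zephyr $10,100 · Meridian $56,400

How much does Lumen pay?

Lumen pays $30,200

Ordering the bids: 56,400 (Meridian), 44,800 (Dune), 43,700 (Ember), 41,800 (Pike), 41,700 (Lumen), 30,200 (Vantage), 29,600 (Onyx), …
Winners (5 units): Meridian, Dune, Ember, Pike, Lumen.
Highest unsuccessful bid: $30,200 → clearing price.
Lumen wins → pays $30,200.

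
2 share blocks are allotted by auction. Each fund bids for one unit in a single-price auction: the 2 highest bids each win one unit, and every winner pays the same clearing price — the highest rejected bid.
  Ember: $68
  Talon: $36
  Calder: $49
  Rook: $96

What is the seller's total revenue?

Total revenue: $98

Bids ranked high→low: 96 (Rook), 68 (Ember), 49 (Calder), 36 (Talon)
The 2 highest are Rook, Ember.
First losing bid is Calder's $49, which sets the uniform price.
Total revenue = 2 × $49 = $98.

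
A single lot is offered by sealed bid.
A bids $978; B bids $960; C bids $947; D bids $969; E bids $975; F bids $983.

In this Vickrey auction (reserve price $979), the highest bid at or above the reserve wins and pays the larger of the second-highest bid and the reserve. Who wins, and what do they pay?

Sorting bids: 983 (F) > 978 (A) > 975 (E) > 969 (D) > 960 (B) > 947 (C)
Highest eligible bid: F at $983.
max(second-highest $978, reserve $979) = $979.

F pays $979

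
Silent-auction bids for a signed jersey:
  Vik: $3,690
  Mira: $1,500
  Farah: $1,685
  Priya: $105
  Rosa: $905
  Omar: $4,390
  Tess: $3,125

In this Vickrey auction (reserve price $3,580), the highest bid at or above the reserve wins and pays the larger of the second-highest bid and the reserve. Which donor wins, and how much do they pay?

Bids in order: 4,390 (Omar) > 3,690 (Vik) > 3,125 (Tess) > 1,685 (Farah) > 1,500 (Mira) > 905 (Rosa) > …
Omar has the top bid at or above the reserve ($4,390).
Second-highest bid $3,690 exceeds the reserve $3,580 → payment $3,690.

Omar pays $3,690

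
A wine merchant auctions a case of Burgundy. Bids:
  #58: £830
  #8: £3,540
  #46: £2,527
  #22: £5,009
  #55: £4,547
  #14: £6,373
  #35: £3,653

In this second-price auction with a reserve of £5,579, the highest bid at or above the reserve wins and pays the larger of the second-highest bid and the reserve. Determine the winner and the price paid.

Rule: the highest bid at or above the reserve wins and pays the larger of the second-highest bid and the reserve.
Bids ranked: 6,373 (#14) > 5,009 (#22) > 4,547 (#55) > 3,653 (#35) > 3,540 (#8) > 2,527 (#46) > …
#14 has the top bid at or above the reserve (£6,373).
Second-highest bid £5,009 is below the reserve £5,579, so the reserve binds → payment £5,579.

#14 pays £5,579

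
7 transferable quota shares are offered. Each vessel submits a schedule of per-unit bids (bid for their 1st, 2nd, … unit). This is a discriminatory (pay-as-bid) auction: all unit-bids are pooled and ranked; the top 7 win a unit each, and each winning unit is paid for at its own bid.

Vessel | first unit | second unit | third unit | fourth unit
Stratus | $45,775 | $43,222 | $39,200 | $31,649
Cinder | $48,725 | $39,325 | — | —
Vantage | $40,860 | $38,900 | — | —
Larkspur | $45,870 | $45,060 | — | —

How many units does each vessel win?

Cinder 2, Larkspur 2, Stratus 2, Vantage 1

All unit-bids, highest first — top 7: 48,725 (Cinder-1), 45,870 (Larkspur-1), 45,775 (Stratus-1), 45,060 (Larkspur-2), 43,222 (Stratus-2), 40,860 (Vantage-1), 39,325 (Cinder-2)
Next rejected bid: $39,200 (not a price — pay-as-bid).
Allocation: Cinder 2, Larkspur 2, Stratus 2, Vantage 1.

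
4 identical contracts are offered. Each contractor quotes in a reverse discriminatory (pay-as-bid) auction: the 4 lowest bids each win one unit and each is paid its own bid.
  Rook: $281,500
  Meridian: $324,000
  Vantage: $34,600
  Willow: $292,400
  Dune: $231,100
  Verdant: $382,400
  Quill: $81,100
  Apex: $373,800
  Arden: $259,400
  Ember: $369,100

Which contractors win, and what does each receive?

Ordering the bids: 34,600 (Vantage), 81,100 (Quill), 231,100 (Dune), 259,400 (Arden), 281,500 (Rook), 292,400 (Willow), …
Winners (4 units): Vantage, Quill, Dune, Arden.
Each winner is paid its own bid: Vantage $34,600, Quill $81,100, Dune $231,100, Arden $259,400.

Vantage $34,600, Quill $81,100, Dune $231,100, Arden $259,400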